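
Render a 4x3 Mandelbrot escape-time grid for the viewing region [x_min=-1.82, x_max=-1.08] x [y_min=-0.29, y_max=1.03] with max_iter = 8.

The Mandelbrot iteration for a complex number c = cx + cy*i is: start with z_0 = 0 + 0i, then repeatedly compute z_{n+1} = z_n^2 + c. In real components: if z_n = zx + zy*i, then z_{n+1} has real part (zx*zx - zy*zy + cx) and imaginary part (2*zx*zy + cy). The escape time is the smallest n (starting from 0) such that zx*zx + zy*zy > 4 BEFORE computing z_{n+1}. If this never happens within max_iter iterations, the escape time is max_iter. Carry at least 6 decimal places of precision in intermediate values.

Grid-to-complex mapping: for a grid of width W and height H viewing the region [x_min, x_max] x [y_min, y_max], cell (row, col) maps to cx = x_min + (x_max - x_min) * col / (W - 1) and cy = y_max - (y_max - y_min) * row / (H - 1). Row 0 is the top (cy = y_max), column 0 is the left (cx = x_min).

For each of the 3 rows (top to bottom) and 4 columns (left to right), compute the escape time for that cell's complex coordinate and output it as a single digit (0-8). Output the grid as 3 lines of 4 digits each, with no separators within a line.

Answer: 1233
3468
4478

Derivation:
(row=0, col=0): c = -1.8200 + 1.0300i → escape time 1
(row=0, col=1): c = -1.5733 + 1.0300i → escape time 2
(row=0, col=2): c = -1.3267 + 1.0300i → escape time 3
(row=0, col=3): c = -1.0800 + 1.0300i → escape time 3
(row=1, col=0): c = -1.8200 + 0.3700i → escape time 3
(row=1, col=1): c = -1.5733 + 0.3700i → escape time 4
(row=1, col=2): c = -1.3267 + 0.3700i → escape time 6
(row=1, col=3): c = -1.0800 + 0.3700i → escape time 8
(row=2, col=0): c = -1.8200 + -0.2900i → escape time 4
(row=2, col=1): c = -1.5733 + -0.2900i → escape time 4
(row=2, col=2): c = -1.3267 + -0.2900i → escape time 7
(row=2, col=3): c = -1.0800 + -0.2900i → escape time 8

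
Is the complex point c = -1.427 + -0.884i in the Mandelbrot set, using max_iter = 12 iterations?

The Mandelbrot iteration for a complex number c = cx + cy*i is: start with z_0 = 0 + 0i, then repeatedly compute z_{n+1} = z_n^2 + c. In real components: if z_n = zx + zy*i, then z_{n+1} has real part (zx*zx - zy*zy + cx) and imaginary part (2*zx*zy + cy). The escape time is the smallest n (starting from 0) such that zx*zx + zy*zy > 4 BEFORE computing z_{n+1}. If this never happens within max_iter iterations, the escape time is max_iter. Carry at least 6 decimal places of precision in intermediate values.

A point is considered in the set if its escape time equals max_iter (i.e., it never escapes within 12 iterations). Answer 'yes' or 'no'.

z_0 = 0 + 0i, c = -1.4270 + -0.8840i
Iter 1: z = -1.4270 + -0.8840i, |z|^2 = 2.8178
Iter 2: z = -0.1721 + 1.6389i, |z|^2 = 2.7157
Iter 3: z = -4.0835 + -1.4482i, |z|^2 = 18.7722
Escaped at iteration 3

Answer: no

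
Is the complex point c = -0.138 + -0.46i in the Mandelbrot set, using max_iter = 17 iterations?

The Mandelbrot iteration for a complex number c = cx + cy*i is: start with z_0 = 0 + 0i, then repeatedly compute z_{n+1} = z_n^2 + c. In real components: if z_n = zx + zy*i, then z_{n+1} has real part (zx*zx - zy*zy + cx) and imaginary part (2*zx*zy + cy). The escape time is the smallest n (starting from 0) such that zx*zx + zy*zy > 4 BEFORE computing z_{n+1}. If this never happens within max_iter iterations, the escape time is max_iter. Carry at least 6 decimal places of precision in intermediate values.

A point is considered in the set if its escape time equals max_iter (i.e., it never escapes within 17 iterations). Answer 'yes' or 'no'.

z_0 = 0 + 0i, c = -0.1380 + -0.4600i
Iter 1: z = -0.1380 + -0.4600i, |z|^2 = 0.2306
Iter 2: z = -0.3306 + -0.3330i, |z|^2 = 0.2202
Iter 3: z = -0.1396 + -0.2398i, |z|^2 = 0.0770
Iter 4: z = -0.1760 + -0.3930i, |z|^2 = 0.1854
Iter 5: z = -0.2615 + -0.3216i, |z|^2 = 0.1718
Iter 6: z = -0.1731 + -0.2918i, |z|^2 = 0.1151
Iter 7: z = -0.1932 + -0.3590i, |z|^2 = 0.1662
Iter 8: z = -0.2296 + -0.3213i, |z|^2 = 0.1559
Iter 9: z = -0.1885 + -0.3125i, |z|^2 = 0.1332
Iter 10: z = -0.2001 + -0.3422i, |z|^2 = 0.1571
Iter 11: z = -0.2150 + -0.3231i, |z|^2 = 0.1506
Iter 12: z = -0.1961 + -0.3211i, |z|^2 = 0.1415
Iter 13: z = -0.2026 + -0.3341i, |z|^2 = 0.1527
Iter 14: z = -0.2085 + -0.3246i, |z|^2 = 0.1489
Iter 15: z = -0.1999 + -0.3246i, |z|^2 = 0.1453
Iter 16: z = -0.2034 + -0.3302i, |z|^2 = 0.1504
Did not escape in 17 iterations → in set

Answer: yes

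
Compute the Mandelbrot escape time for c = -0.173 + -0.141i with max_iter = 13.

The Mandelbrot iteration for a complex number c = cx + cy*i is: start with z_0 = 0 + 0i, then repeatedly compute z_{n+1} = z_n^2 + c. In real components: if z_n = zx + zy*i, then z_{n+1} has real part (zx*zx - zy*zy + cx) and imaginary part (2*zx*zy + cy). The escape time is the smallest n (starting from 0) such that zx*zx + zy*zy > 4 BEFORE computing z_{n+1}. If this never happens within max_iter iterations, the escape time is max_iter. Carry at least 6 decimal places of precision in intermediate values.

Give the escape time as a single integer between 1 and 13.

Answer: 13

Derivation:
z_0 = 0 + 0i, c = -0.1730 + -0.1410i
Iter 1: z = -0.1730 + -0.1410i, |z|^2 = 0.0498
Iter 2: z = -0.1630 + -0.0922i, |z|^2 = 0.0351
Iter 3: z = -0.1550 + -0.1109i, |z|^2 = 0.0363
Iter 4: z = -0.1613 + -0.1066i, |z|^2 = 0.0374
Iter 5: z = -0.1583 + -0.1066i, |z|^2 = 0.0364
Iter 6: z = -0.1593 + -0.1072i, |z|^2 = 0.0369
Iter 7: z = -0.1591 + -0.1068i, |z|^2 = 0.0367
Iter 8: z = -0.1591 + -0.1070i, |z|^2 = 0.0368
Iter 9: z = -0.1591 + -0.1070i, |z|^2 = 0.0368
Iter 10: z = -0.1591 + -0.1070i, |z|^2 = 0.0368
Iter 11: z = -0.1591 + -0.1070i, |z|^2 = 0.0368
Iter 12: z = -0.1591 + -0.1070i, |z|^2 = 0.0368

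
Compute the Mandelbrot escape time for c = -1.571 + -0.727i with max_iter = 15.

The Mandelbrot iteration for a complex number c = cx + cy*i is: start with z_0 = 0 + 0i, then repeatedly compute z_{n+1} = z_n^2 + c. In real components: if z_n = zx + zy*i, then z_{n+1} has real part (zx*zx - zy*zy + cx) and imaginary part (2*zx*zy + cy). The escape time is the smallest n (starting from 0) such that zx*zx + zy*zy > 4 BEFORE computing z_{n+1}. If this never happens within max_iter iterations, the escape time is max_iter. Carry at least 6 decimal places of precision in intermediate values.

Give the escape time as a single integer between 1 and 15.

z_0 = 0 + 0i, c = -1.5710 + -0.7270i
Iter 1: z = -1.5710 + -0.7270i, |z|^2 = 2.9966
Iter 2: z = 0.3685 + 1.5572i, |z|^2 = 2.5608
Iter 3: z = -3.8602 + 0.4207i, |z|^2 = 15.0780
Escaped at iteration 3

Answer: 3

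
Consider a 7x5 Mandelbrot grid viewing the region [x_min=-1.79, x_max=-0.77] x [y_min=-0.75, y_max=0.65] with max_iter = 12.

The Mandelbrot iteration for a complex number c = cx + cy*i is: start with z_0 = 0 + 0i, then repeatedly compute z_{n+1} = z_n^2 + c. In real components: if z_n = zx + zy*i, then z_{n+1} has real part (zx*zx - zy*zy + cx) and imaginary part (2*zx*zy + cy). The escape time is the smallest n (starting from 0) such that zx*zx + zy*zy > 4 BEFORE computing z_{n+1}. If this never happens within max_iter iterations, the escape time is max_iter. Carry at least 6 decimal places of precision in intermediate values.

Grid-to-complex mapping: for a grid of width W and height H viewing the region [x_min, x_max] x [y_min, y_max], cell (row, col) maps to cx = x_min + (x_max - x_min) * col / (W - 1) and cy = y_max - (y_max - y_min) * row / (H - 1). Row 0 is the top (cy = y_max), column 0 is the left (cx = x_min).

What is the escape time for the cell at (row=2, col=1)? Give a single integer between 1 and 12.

z_0 = 0 + 0i, c = -1.6200 + -0.0500i
Iter 1: z = -1.6200 + -0.0500i, |z|^2 = 2.6269
Iter 2: z = 1.0019 + 0.1120i, |z|^2 = 1.0163
Iter 3: z = -0.6287 + 0.1744i, |z|^2 = 0.4257
Iter 4: z = -1.2551 + -0.2693i, |z|^2 = 1.6478
Iter 5: z = -0.1172 + 0.6261i, |z|^2 = 0.4057
Iter 6: z = -1.9982 + -0.1968i, |z|^2 = 4.0317
Escaped at iteration 6

Answer: 6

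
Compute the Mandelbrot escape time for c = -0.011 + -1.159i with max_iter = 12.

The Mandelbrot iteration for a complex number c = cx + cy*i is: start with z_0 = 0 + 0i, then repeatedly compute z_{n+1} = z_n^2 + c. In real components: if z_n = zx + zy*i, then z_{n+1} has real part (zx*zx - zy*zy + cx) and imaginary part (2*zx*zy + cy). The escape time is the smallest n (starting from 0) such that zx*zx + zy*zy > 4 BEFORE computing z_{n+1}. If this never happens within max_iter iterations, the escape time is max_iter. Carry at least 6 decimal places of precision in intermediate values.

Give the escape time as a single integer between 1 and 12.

z_0 = 0 + 0i, c = -0.0110 + -1.1590i
Iter 1: z = -0.0110 + -1.1590i, |z|^2 = 1.3434
Iter 2: z = -1.3542 + -1.1335i, |z|^2 = 3.1186
Iter 3: z = 0.5379 + 1.9109i, |z|^2 = 3.9408
Iter 4: z = -3.3731 + 0.8968i, |z|^2 = 12.1823
Escaped at iteration 4

Answer: 4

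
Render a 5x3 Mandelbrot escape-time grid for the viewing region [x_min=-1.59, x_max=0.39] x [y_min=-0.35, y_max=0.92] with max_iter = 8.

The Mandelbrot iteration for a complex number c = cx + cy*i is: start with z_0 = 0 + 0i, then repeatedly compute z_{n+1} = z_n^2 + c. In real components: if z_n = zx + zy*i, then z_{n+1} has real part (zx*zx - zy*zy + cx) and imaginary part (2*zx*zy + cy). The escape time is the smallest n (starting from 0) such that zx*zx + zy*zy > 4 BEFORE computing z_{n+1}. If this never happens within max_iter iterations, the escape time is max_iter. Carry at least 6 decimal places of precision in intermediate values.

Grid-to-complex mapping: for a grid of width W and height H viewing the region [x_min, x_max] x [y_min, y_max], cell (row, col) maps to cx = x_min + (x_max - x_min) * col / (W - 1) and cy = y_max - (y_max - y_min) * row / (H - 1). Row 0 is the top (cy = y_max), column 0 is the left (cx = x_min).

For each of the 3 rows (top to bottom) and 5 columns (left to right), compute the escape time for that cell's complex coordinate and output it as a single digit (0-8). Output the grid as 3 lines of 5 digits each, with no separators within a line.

Answer: 23483
48888
48888

Derivation:
(row=0, col=0): c = -1.5900 + 0.9200i → escape time 2
(row=0, col=1): c = -1.0950 + 0.9200i → escape time 3
(row=0, col=2): c = -0.6000 + 0.9200i → escape time 4
(row=0, col=3): c = -0.1050 + 0.9200i → escape time 8
(row=0, col=4): c = 0.3900 + 0.9200i → escape time 3
(row=1, col=0): c = -1.5900 + 0.2850i → escape time 4
(row=1, col=1): c = -1.0950 + 0.2850i → escape time 8
(row=1, col=2): c = -0.6000 + 0.2850i → escape time 8
(row=1, col=3): c = -0.1050 + 0.2850i → escape time 8
(row=1, col=4): c = 0.3900 + 0.2850i → escape time 8
(row=2, col=0): c = -1.5900 + -0.3500i → escape time 4
(row=2, col=1): c = -1.0950 + -0.3500i → escape time 8
(row=2, col=2): c = -0.6000 + -0.3500i → escape time 8
(row=2, col=3): c = -0.1050 + -0.3500i → escape time 8
(row=2, col=4): c = 0.3900 + -0.3500i → escape time 8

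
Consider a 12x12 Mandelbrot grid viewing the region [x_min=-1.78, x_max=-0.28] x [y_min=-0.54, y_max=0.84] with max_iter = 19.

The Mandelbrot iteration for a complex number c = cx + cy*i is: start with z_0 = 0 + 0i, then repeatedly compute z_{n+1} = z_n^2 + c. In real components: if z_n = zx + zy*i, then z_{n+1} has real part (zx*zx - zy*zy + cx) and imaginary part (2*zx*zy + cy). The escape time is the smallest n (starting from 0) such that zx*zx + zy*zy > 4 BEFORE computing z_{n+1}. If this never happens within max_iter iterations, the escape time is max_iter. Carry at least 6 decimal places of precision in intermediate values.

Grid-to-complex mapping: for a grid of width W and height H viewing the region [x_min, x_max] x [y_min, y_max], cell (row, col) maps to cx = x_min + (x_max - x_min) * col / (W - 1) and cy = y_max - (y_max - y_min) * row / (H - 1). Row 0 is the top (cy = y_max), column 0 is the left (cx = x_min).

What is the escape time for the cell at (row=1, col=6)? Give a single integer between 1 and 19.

z_0 = 0 + 0i, c = -0.9618 + 0.7145i
Iter 1: z = -0.9618 + 0.7145i, |z|^2 = 1.4357
Iter 2: z = -0.5473 + -0.6600i, |z|^2 = 0.7351
Iter 3: z = -1.0979 + 1.4370i, |z|^2 = 3.2701
Iter 4: z = -1.8214 + -2.4406i, |z|^2 = 9.2740
Escaped at iteration 4

Answer: 4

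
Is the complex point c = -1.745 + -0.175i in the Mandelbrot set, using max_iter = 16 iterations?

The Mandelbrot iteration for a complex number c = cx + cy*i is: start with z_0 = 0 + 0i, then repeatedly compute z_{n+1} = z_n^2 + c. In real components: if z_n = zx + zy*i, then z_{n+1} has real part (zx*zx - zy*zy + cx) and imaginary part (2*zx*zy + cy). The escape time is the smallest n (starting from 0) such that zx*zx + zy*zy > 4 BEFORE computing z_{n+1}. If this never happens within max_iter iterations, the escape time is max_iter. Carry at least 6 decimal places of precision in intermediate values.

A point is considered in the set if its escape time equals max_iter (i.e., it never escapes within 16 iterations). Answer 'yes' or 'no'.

z_0 = 0 + 0i, c = -1.7450 + -0.1750i
Iter 1: z = -1.7450 + -0.1750i, |z|^2 = 3.0757
Iter 2: z = 1.2694 + 0.4358i, |z|^2 = 1.8013
Iter 3: z = -0.3235 + 0.9313i, |z|^2 = 0.9719
Iter 4: z = -2.5076 + -0.7775i, |z|^2 = 6.8928
Escaped at iteration 4

Answer: no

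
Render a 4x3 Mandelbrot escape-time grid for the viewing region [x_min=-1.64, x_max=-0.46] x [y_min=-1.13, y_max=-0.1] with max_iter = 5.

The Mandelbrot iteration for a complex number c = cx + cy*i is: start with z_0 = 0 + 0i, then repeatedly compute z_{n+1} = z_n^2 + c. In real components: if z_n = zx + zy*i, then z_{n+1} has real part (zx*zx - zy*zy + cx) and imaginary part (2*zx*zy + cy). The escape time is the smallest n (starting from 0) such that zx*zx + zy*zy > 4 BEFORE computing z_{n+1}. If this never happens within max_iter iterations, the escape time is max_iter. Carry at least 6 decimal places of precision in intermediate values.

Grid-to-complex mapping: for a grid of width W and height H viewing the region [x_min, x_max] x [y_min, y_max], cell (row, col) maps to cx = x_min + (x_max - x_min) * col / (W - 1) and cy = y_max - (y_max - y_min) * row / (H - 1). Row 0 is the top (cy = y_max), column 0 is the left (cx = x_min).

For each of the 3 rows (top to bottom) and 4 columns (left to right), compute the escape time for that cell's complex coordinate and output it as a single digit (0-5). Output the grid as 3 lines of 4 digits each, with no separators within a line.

Answer: 5555
3355
2333

Derivation:
(row=0, col=0): c = -1.6400 + -0.1000i → escape time 5
(row=0, col=1): c = -1.2467 + -0.1000i → escape time 5
(row=0, col=2): c = -0.8533 + -0.1000i → escape time 5
(row=0, col=3): c = -0.4600 + -0.1000i → escape time 5
(row=1, col=0): c = -1.6400 + -0.6150i → escape time 3
(row=1, col=1): c = -1.2467 + -0.6150i → escape time 3
(row=1, col=2): c = -0.8533 + -0.6150i → escape time 5
(row=1, col=3): c = -0.4600 + -0.6150i → escape time 5
(row=2, col=0): c = -1.6400 + -1.1300i → escape time 2
(row=2, col=1): c = -1.2467 + -1.1300i → escape time 3
(row=2, col=2): c = -0.8533 + -1.1300i → escape time 3
(row=2, col=3): c = -0.4600 + -1.1300i → escape time 3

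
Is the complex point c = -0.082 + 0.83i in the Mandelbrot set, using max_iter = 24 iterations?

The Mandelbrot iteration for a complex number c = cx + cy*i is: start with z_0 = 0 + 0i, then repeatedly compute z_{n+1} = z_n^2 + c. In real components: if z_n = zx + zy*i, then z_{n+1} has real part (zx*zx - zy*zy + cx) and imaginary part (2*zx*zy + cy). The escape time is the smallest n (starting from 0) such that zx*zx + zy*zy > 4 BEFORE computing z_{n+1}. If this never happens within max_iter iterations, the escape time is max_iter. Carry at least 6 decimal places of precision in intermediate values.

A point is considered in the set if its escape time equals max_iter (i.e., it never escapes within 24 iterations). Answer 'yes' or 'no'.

z_0 = 0 + 0i, c = -0.0820 + 0.8300i
Iter 1: z = -0.0820 + 0.8300i, |z|^2 = 0.6956
Iter 2: z = -0.7642 + 0.6939i, |z|^2 = 1.0654
Iter 3: z = 0.0205 + -0.2305i, |z|^2 = 0.0535
Iter 4: z = -0.1347 + 0.8206i, |z|^2 = 0.6915
Iter 5: z = -0.7372 + 0.6089i, |z|^2 = 0.9142
Iter 6: z = 0.0906 + -0.0678i, |z|^2 = 0.0128
Iter 7: z = -0.0784 + 0.8177i, |z|^2 = 0.6748
Iter 8: z = -0.7445 + 0.7018i, |z|^2 = 1.0469
Iter 9: z = -0.0202 + -0.2150i, |z|^2 = 0.0466
Iter 10: z = -0.1278 + 0.8387i, |z|^2 = 0.7198
Iter 11: z = -0.7691 + 0.6156i, |z|^2 = 0.9704
Iter 12: z = 0.1305 + -0.1169i, |z|^2 = 0.0307
Iter 13: z = -0.0786 + 0.7995i, |z|^2 = 0.6454
Iter 14: z = -0.7150 + 0.7043i, |z|^2 = 1.0073
Iter 15: z = -0.0668 + -0.1772i, |z|^2 = 0.0358
Iter 16: z = -0.1089 + 0.8537i, |z|^2 = 0.7406
Iter 17: z = -0.7989 + 0.6440i, |z|^2 = 1.0530
Iter 18: z = 0.1414 + -0.1990i, |z|^2 = 0.0596
Iter 19: z = -0.1016 + 0.7737i, |z|^2 = 0.6089
Iter 20: z = -0.6703 + 0.6728i, |z|^2 = 0.9019
Iter 21: z = -0.0853 + -0.0719i, |z|^2 = 0.0125
Iter 22: z = -0.0799 + 0.8423i, |z|^2 = 0.7158
Iter 23: z = -0.7850 + 0.6954i, |z|^2 = 1.0999
Did not escape in 24 iterations → in set

Answer: yes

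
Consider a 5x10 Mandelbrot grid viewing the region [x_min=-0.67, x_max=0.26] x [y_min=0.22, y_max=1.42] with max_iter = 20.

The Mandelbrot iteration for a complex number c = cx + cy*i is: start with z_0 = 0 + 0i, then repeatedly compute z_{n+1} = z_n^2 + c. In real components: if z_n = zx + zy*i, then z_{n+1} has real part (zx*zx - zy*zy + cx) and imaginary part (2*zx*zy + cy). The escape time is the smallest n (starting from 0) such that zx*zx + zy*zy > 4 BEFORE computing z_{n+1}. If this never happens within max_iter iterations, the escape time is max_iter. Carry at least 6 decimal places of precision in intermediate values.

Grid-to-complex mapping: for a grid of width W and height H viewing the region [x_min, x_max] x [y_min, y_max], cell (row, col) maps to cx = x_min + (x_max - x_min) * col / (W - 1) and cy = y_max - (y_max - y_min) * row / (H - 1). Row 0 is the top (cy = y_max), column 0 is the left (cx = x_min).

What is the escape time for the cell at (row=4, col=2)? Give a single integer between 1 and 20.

z_0 = 0 + 0i, c = -0.2050 + 0.8867i
Iter 1: z = -0.2050 + 0.8867i, |z|^2 = 0.8282
Iter 2: z = -0.9492 + 0.5231i, |z|^2 = 1.1746
Iter 3: z = 0.4222 + -0.1064i, |z|^2 = 0.1896
Iter 4: z = -0.0380 + 0.7968i, |z|^2 = 0.6364
Iter 5: z = -0.8385 + 0.8260i, |z|^2 = 1.3854
Iter 6: z = -0.1843 + -0.4985i, |z|^2 = 0.2825
Iter 7: z = -0.4196 + 1.0704i, |z|^2 = 1.3218
Iter 8: z = -1.1748 + -0.0116i, |z|^2 = 1.3802
Iter 9: z = 1.1749 + 0.9139i, |z|^2 = 2.2156
Iter 10: z = 0.3403 + 3.0341i, |z|^2 = 9.3216
Escaped at iteration 10

Answer: 10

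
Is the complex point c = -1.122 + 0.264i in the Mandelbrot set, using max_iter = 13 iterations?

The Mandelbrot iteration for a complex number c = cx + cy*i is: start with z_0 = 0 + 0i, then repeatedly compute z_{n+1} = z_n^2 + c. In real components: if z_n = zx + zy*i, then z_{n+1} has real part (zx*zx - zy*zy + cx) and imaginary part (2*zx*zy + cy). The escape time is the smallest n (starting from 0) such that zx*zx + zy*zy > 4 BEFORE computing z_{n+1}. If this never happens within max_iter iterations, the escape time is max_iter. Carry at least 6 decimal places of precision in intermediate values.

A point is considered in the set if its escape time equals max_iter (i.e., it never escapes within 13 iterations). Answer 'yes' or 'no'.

z_0 = 0 + 0i, c = -1.1220 + 0.2640i
Iter 1: z = -1.1220 + 0.2640i, |z|^2 = 1.3286
Iter 2: z = 0.0672 + -0.3284i, |z|^2 = 0.1124
Iter 3: z = -1.2253 + 0.2199i, |z|^2 = 1.5498
Iter 4: z = 0.3311 + -0.2748i, |z|^2 = 0.1852
Iter 5: z = -1.0879 + 0.0820i, |z|^2 = 1.1902
Iter 6: z = 0.0548 + 0.0856i, |z|^2 = 0.0103
Iter 7: z = -1.1263 + 0.2734i, |z|^2 = 1.3433
Iter 8: z = 0.0719 + -0.3518i, |z|^2 = 0.1289
Iter 9: z = -1.2406 + 0.2134i, |z|^2 = 1.5847
Iter 10: z = 0.3716 + -0.2656i, |z|^2 = 0.2086
Iter 11: z = -1.0545 + 0.0667i, |z|^2 = 1.1163
Iter 12: z = -0.0146 + 0.1234i, |z|^2 = 0.0154
Did not escape in 13 iterations → in set

Answer: yes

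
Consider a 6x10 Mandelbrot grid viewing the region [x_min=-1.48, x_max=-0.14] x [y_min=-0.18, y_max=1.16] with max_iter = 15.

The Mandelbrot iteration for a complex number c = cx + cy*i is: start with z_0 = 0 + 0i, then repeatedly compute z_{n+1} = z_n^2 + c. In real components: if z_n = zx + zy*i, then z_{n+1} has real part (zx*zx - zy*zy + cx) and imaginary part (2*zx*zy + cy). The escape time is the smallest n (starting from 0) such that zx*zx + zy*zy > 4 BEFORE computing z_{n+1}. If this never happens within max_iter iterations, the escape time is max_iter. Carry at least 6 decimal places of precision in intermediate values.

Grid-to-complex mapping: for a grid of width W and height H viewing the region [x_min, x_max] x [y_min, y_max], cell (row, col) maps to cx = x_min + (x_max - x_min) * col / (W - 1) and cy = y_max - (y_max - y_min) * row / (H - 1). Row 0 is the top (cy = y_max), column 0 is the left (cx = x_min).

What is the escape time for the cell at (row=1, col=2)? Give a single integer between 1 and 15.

Answer: 3

Derivation:
z_0 = 0 + 0i, c = -0.9440 + 1.0111i
Iter 1: z = -0.9440 + 1.0111i, |z|^2 = 1.9135
Iter 2: z = -1.0752 + -0.8979i, |z|^2 = 1.9622
Iter 3: z = -0.5941 + 2.9419i, |z|^2 = 9.0077
Escaped at iteration 3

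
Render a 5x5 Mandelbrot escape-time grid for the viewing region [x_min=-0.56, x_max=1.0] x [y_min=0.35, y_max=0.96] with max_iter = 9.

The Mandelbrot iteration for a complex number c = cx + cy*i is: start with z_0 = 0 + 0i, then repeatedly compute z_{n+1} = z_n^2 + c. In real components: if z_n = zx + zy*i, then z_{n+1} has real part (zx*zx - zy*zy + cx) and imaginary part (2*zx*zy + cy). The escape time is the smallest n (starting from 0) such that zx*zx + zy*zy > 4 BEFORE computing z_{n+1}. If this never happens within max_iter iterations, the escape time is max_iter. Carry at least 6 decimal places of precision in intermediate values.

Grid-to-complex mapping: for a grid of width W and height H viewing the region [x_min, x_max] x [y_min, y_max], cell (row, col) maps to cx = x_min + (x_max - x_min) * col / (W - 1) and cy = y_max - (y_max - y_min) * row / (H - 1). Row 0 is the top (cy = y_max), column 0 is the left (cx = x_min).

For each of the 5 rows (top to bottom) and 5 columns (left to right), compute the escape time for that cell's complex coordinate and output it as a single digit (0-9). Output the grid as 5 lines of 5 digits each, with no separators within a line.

Answer: 49422
59532
99832
99932
99942

Derivation:
(row=0, col=0): c = -0.5600 + 0.9600i → escape time 4
(row=0, col=1): c = -0.1700 + 0.9600i → escape time 9
(row=0, col=2): c = 0.2200 + 0.9600i → escape time 4
(row=0, col=3): c = 0.6100 + 0.9600i → escape time 2
(row=0, col=4): c = 1.0000 + 0.9600i → escape time 2
(row=1, col=0): c = -0.5600 + 0.8075i → escape time 5
(row=1, col=1): c = -0.1700 + 0.8075i → escape time 9
(row=1, col=2): c = 0.2200 + 0.8075i → escape time 5
(row=1, col=3): c = 0.6100 + 0.8075i → escape time 3
(row=1, col=4): c = 1.0000 + 0.8075i → escape time 2
(row=2, col=0): c = -0.5600 + 0.6550i → escape time 9
(row=2, col=1): c = -0.1700 + 0.6550i → escape time 9
(row=2, col=2): c = 0.2200 + 0.6550i → escape time 8
(row=2, col=3): c = 0.6100 + 0.6550i → escape time 3
(row=2, col=4): c = 1.0000 + 0.6550i → escape time 2
(row=3, col=0): c = -0.5600 + 0.5025i → escape time 9
(row=3, col=1): c = -0.1700 + 0.5025i → escape time 9
(row=3, col=2): c = 0.2200 + 0.5025i → escape time 9
(row=3, col=3): c = 0.6100 + 0.5025i → escape time 3
(row=3, col=4): c = 1.0000 + 0.5025i → escape time 2
(row=4, col=0): c = -0.5600 + 0.3500i → escape time 9
(row=4, col=1): c = -0.1700 + 0.3500i → escape time 9
(row=4, col=2): c = 0.2200 + 0.3500i → escape time 9
(row=4, col=3): c = 0.6100 + 0.3500i → escape time 4
(row=4, col=4): c = 1.0000 + 0.3500i → escape time 2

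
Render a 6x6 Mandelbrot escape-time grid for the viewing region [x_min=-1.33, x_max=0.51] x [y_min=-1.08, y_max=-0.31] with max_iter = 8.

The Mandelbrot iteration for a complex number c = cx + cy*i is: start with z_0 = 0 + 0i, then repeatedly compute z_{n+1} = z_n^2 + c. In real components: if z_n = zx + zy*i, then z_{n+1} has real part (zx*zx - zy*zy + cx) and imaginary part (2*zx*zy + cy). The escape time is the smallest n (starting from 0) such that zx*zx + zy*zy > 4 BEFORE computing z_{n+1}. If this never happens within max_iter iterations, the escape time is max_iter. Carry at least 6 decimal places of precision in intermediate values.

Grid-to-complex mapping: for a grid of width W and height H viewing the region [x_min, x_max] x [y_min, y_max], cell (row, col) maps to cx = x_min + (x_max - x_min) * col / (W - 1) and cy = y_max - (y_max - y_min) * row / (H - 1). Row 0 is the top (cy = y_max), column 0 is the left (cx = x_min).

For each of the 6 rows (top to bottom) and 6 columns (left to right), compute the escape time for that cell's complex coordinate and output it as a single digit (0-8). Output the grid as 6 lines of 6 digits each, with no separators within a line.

(row=0, col=0): c = -1.3300 + -0.3100i → escape time 6
(row=0, col=1): c = -0.9620 + -0.3100i → escape time 8
(row=0, col=2): c = -0.5940 + -0.3100i → escape time 8
(row=0, col=3): c = -0.2260 + -0.3100i → escape time 8
(row=0, col=4): c = 0.1420 + -0.3100i → escape time 8
(row=0, col=5): c = 0.5100 + -0.3100i → escape time 5
(row=1, col=0): c = -1.3300 + -0.4640i → escape time 4
(row=1, col=1): c = -0.9620 + -0.4640i → escape time 5
(row=1, col=2): c = -0.5940 + -0.4640i → escape time 8
(row=1, col=3): c = -0.2260 + -0.4640i → escape time 8
(row=1, col=4): c = 0.1420 + -0.4640i → escape time 8
(row=1, col=5): c = 0.5100 + -0.4640i → escape time 5
(row=2, col=0): c = -1.3300 + -0.6180i → escape time 3
(row=2, col=1): c = -0.9620 + -0.6180i → escape time 4
(row=2, col=2): c = -0.5940 + -0.6180i → escape time 8
(row=2, col=3): c = -0.2260 + -0.6180i → escape time 8
(row=2, col=4): c = 0.1420 + -0.6180i → escape time 8
(row=2, col=5): c = 0.5100 + -0.6180i → escape time 4
(row=3, col=0): c = -1.3300 + -0.7720i → escape time 3
(row=3, col=1): c = -0.9620 + -0.7720i → escape time 4
(row=3, col=2): c = -0.5940 + -0.7720i → escape time 5
(row=3, col=3): c = -0.2260 + -0.7720i → escape time 8
(row=3, col=4): c = 0.1420 + -0.7720i → escape time 6
(row=3, col=5): c = 0.5100 + -0.7720i → escape time 3
(row=4, col=0): c = -1.3300 + -0.9260i → escape time 3
(row=4, col=1): c = -0.9620 + -0.9260i → escape time 3
(row=4, col=2): c = -0.5940 + -0.9260i → escape time 4
(row=4, col=3): c = -0.2260 + -0.9260i → escape time 7
(row=4, col=4): c = 0.1420 + -0.9260i → escape time 4
(row=4, col=5): c = 0.5100 + -0.9260i → escape time 3
(row=5, col=0): c = -1.3300 + -1.0800i → escape time 3
(row=5, col=1): c = -0.9620 + -1.0800i → escape time 3
(row=5, col=2): c = -0.5940 + -1.0800i → escape time 3
(row=5, col=3): c = -0.2260 + -1.0800i → escape time 6
(row=5, col=4): c = 0.1420 + -1.0800i → escape time 4
(row=5, col=5): c = 0.5100 + -1.0800i → escape time 2

Answer: 688885
458885
348884
345863
334743
333642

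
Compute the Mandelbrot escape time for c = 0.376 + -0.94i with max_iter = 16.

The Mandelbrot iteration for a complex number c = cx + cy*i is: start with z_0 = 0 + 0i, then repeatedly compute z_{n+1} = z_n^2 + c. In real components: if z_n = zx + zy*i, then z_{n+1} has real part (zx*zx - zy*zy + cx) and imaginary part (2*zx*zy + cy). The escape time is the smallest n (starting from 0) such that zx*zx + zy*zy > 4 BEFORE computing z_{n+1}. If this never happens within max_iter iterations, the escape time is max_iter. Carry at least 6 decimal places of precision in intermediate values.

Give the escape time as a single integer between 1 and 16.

Answer: 3

Derivation:
z_0 = 0 + 0i, c = 0.3760 + -0.9400i
Iter 1: z = 0.3760 + -0.9400i, |z|^2 = 1.0250
Iter 2: z = -0.3662 + -1.6469i, |z|^2 = 2.8463
Iter 3: z = -2.2021 + 0.2663i, |z|^2 = 4.9201
Escaped at iteration 3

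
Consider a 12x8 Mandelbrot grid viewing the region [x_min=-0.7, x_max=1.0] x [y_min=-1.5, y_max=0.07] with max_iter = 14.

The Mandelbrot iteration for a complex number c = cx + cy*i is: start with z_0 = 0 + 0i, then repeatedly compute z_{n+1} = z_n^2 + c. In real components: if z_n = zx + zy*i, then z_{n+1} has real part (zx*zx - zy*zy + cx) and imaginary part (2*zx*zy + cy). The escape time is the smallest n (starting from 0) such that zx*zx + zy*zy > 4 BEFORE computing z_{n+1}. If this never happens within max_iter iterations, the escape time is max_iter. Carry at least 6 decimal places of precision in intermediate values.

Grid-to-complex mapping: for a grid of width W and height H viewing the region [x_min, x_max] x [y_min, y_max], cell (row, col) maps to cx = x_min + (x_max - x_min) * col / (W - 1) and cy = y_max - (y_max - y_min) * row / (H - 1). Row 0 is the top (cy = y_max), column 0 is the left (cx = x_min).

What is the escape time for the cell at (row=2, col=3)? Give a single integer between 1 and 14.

z_0 = 0 + 0i, c = -0.2364 + -0.3786i
Iter 1: z = -0.2364 + -0.3786i, |z|^2 = 0.1992
Iter 2: z = -0.3238 + -0.1996i, |z|^2 = 0.1447
Iter 3: z = -0.1714 + -0.2493i, |z|^2 = 0.0915
Iter 4: z = -0.2692 + -0.2931i, |z|^2 = 0.1584
Iter 5: z = -0.2498 + -0.2208i, |z|^2 = 0.1112
Iter 6: z = -0.2227 + -0.2683i, |z|^2 = 0.1215
Iter 7: z = -0.2587 + -0.2591i, |z|^2 = 0.1341
Iter 8: z = -0.2366 + -0.2445i, |z|^2 = 0.1157
Iter 9: z = -0.2402 + -0.2629i, |z|^2 = 0.1268
Iter 10: z = -0.2478 + -0.2523i, |z|^2 = 0.1250
Iter 11: z = -0.2386 + -0.2535i, |z|^2 = 0.1212
Iter 12: z = -0.2437 + -0.2576i, |z|^2 = 0.1257
Iter 13: z = -0.2433 + -0.2530i, |z|^2 = 0.1232

Answer: 14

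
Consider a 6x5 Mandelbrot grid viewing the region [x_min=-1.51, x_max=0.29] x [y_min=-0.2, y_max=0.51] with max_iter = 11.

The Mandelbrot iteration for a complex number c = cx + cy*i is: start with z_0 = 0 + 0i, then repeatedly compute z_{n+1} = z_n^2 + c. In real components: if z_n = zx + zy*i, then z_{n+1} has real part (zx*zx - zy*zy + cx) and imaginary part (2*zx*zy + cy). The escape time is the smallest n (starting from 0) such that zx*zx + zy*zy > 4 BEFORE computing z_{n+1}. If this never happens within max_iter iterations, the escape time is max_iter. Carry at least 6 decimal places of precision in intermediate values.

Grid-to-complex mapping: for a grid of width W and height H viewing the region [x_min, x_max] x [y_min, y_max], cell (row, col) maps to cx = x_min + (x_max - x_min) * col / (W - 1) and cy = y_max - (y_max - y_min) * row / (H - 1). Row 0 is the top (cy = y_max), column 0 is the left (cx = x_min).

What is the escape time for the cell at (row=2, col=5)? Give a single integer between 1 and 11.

z_0 = 0 + 0i, c = 0.2900 + 0.1550i
Iter 1: z = 0.2900 + 0.1550i, |z|^2 = 0.1081
Iter 2: z = 0.3501 + 0.2449i, |z|^2 = 0.1825
Iter 3: z = 0.3526 + 0.3265i, |z|^2 = 0.2309
Iter 4: z = 0.3077 + 0.3852i, |z|^2 = 0.2431
Iter 5: z = 0.2363 + 0.3921i, |z|^2 = 0.2096
Iter 6: z = 0.1921 + 0.3403i, |z|^2 = 0.1527
Iter 7: z = 0.2111 + 0.2858i, |z|^2 = 0.1262
Iter 8: z = 0.2529 + 0.2756i, |z|^2 = 0.1399
Iter 9: z = 0.2780 + 0.2944i, |z|^2 = 0.1640
Iter 10: z = 0.2806 + 0.3187i, |z|^2 = 0.1803

Answer: 11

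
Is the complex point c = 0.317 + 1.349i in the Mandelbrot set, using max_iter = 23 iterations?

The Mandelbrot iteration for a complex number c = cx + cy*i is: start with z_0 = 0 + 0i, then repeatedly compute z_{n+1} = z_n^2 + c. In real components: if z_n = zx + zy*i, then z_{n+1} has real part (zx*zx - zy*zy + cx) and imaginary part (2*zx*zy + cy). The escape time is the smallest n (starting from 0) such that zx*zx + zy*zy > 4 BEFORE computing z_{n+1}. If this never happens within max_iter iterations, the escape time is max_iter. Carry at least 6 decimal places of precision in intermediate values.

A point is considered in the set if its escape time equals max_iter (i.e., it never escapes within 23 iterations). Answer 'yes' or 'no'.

Answer: no

Derivation:
z_0 = 0 + 0i, c = 0.3170 + 1.3490i
Iter 1: z = 0.3170 + 1.3490i, |z|^2 = 1.9203
Iter 2: z = -1.4023 + 2.2043i, |z|^2 = 6.8253
Escaped at iteration 2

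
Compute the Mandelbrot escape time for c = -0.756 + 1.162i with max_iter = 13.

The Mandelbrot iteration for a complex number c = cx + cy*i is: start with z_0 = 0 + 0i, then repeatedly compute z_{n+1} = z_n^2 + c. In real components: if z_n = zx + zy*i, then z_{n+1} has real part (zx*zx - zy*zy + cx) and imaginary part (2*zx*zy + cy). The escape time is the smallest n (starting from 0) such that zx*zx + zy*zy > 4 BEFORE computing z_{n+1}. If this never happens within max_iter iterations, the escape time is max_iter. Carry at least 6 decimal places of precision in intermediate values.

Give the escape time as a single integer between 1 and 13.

Answer: 3

Derivation:
z_0 = 0 + 0i, c = -0.7560 + 1.1620i
Iter 1: z = -0.7560 + 1.1620i, |z|^2 = 1.9218
Iter 2: z = -1.5347 + -0.5949i, |z|^2 = 2.7093
Iter 3: z = 1.2454 + 2.9881i, |z|^2 = 10.4799
Escaped at iteration 3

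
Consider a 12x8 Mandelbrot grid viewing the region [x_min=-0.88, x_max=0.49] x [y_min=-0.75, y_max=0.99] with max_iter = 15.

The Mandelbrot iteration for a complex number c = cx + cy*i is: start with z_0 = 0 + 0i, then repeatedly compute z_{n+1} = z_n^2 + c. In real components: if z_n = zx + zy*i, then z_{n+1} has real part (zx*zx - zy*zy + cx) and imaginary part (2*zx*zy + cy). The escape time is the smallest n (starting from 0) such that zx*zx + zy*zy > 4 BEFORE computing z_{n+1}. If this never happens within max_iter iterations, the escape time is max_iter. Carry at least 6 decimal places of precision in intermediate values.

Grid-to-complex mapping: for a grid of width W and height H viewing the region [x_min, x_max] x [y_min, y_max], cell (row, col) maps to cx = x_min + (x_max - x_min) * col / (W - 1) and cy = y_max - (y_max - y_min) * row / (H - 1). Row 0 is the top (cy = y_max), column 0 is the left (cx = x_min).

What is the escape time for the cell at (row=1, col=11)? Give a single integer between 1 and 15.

z_0 = 0 + 0i, c = 0.4900 + 0.7414i
Iter 1: z = 0.4900 + 0.7414i, |z|^2 = 0.7898
Iter 2: z = 0.1804 + 1.4680i, |z|^2 = 2.1876
Iter 3: z = -1.6326 + 1.2710i, |z|^2 = 4.2808
Escaped at iteration 3

Answer: 3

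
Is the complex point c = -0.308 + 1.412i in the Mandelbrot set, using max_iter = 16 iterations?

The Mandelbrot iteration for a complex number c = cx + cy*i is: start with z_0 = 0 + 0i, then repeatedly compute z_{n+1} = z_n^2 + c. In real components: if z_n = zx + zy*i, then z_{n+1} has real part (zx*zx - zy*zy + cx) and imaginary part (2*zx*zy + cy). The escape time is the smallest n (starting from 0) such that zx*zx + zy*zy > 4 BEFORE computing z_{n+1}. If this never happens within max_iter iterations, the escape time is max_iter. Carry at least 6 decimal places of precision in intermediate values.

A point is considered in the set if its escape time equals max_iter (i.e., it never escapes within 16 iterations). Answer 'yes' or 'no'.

Answer: no

Derivation:
z_0 = 0 + 0i, c = -0.3080 + 1.4120i
Iter 1: z = -0.3080 + 1.4120i, |z|^2 = 2.0886
Iter 2: z = -2.2069 + 0.5422i, |z|^2 = 5.1643
Escaped at iteration 2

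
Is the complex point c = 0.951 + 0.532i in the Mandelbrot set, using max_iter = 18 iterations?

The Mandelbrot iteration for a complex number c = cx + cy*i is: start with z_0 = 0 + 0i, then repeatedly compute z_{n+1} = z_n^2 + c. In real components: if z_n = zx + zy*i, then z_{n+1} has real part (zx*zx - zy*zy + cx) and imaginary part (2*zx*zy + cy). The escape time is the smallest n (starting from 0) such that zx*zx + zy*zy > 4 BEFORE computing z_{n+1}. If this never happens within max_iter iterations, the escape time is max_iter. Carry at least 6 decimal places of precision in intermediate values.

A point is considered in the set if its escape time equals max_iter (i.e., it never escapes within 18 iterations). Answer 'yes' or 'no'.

z_0 = 0 + 0i, c = 0.9510 + 0.5320i
Iter 1: z = 0.9510 + 0.5320i, |z|^2 = 1.1874
Iter 2: z = 1.5724 + 1.5439i, |z|^2 = 4.8559
Escaped at iteration 2

Answer: no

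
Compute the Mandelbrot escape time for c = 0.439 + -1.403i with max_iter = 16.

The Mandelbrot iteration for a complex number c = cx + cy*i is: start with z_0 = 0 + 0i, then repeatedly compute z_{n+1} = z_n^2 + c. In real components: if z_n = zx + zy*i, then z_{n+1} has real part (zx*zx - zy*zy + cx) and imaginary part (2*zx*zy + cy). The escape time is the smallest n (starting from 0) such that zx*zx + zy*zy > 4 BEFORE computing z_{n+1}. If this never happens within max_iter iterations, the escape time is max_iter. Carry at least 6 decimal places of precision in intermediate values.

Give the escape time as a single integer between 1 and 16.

Answer: 2

Derivation:
z_0 = 0 + 0i, c = 0.4390 + -1.4030i
Iter 1: z = 0.4390 + -1.4030i, |z|^2 = 2.1611
Iter 2: z = -1.3367 + -2.6348i, |z|^2 = 8.7291
Escaped at iteration 2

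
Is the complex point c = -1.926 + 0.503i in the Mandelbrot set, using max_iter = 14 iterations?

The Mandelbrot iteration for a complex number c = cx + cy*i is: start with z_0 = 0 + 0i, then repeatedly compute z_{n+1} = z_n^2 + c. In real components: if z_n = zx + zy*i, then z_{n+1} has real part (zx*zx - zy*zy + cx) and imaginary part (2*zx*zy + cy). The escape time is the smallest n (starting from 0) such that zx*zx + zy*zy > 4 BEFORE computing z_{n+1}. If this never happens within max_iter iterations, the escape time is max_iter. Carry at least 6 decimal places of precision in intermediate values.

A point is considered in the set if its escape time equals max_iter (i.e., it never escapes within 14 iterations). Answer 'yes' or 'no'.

z_0 = 0 + 0i, c = -1.9260 + 0.5030i
Iter 1: z = -1.9260 + 0.5030i, |z|^2 = 3.9625
Iter 2: z = 1.5305 + -1.4346i, |z|^2 = 4.4003
Escaped at iteration 2

Answer: no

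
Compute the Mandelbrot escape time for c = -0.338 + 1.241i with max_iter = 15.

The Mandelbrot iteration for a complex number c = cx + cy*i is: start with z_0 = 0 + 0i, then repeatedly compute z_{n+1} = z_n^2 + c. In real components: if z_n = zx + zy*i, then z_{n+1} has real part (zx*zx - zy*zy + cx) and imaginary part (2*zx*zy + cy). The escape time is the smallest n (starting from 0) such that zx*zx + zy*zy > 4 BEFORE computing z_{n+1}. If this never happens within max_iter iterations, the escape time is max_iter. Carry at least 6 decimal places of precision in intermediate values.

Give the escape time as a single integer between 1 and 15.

Answer: 3

Derivation:
z_0 = 0 + 0i, c = -0.3380 + 1.2410i
Iter 1: z = -0.3380 + 1.2410i, |z|^2 = 1.6543
Iter 2: z = -1.7638 + 0.4021i, |z|^2 = 3.2728
Iter 3: z = 2.6114 + -0.1774i, |z|^2 = 6.8511
Escaped at iteration 3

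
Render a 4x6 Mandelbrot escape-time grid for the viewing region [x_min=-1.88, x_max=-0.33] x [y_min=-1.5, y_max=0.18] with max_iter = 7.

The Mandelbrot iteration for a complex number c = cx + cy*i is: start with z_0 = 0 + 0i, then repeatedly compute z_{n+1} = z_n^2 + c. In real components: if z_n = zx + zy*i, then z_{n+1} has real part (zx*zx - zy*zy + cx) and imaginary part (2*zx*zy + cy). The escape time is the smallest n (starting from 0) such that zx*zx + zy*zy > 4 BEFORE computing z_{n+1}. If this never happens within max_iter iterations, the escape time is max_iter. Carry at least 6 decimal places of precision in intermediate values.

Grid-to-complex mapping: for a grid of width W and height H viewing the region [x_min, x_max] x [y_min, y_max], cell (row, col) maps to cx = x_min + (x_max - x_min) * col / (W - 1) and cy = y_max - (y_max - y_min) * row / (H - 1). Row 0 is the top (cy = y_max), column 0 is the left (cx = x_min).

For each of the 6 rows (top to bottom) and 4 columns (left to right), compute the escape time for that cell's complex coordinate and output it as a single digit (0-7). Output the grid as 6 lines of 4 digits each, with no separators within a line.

Answer: 4777
4777
3367
1347
1234
1122

Derivation:
(row=0, col=0): c = -1.8800 + 0.1800i → escape time 4
(row=0, col=1): c = -1.3633 + 0.1800i → escape time 7
(row=0, col=2): c = -0.8467 + 0.1800i → escape time 7
(row=0, col=3): c = -0.3300 + 0.1800i → escape time 7
(row=1, col=0): c = -1.8800 + -0.1560i → escape time 4
(row=1, col=1): c = -1.3633 + -0.1560i → escape time 7
(row=1, col=2): c = -0.8467 + -0.1560i → escape time 7
(row=1, col=3): c = -0.3300 + -0.1560i → escape time 7
(row=2, col=0): c = -1.8800 + -0.4920i → escape time 3
(row=2, col=1): c = -1.3633 + -0.4920i → escape time 3
(row=2, col=2): c = -0.8467 + -0.4920i → escape time 6
(row=2, col=3): c = -0.3300 + -0.4920i → escape time 7
(row=3, col=0): c = -1.8800 + -0.8280i → escape time 1
(row=3, col=1): c = -1.3633 + -0.8280i → escape time 3
(row=3, col=2): c = -0.8467 + -0.8280i → escape time 4
(row=3, col=3): c = -0.3300 + -0.8280i → escape time 7
(row=4, col=0): c = -1.8800 + -1.1640i → escape time 1
(row=4, col=1): c = -1.3633 + -1.1640i → escape time 2
(row=4, col=2): c = -0.8467 + -1.1640i → escape time 3
(row=4, col=3): c = -0.3300 + -1.1640i → escape time 4
(row=5, col=0): c = -1.8800 + -1.5000i → escape time 1
(row=5, col=1): c = -1.3633 + -1.5000i → escape time 1
(row=5, col=2): c = -0.8467 + -1.5000i → escape time 2
(row=5, col=3): c = -0.3300 + -1.5000i → escape time 2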